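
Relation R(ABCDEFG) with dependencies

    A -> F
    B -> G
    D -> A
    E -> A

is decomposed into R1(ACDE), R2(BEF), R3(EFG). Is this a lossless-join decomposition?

Chase test. Columns are ABCDEFG; row i has aⱼ where attribute j ∈ Ri, else bᵢⱼ.
Initial tableau (one row per fragment):
  row 1: a1 b12 a3 a4 a5 b16 b17
  row 2: b21 a2 b23 b24 a5 a6 b27
  row 3: b31 b32 b33 b34 a5 a6 a7
Rows 1 and 2 agree on E; apply E→A and equate their A entries.
Rows 1 and 3 agree on E; apply E→A and equate their A entries.
Rows 1 and 2 agree on A; apply A→F and equate their F entries.
No row becomes fully distinguished — the join is lossy.

No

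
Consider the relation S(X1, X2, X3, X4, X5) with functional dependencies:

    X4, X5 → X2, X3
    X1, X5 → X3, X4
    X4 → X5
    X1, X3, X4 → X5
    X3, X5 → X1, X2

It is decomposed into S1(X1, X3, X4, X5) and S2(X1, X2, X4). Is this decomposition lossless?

Common attributes: S1 ∩ S2 = {X1, X4}.
Closure of {X1, X4}: X4 → X5 applies, adding X5; X4, X5 → X2, X3 applies, adding X2, X3. So (X1, X4)⁺ = {X1, X2, X3, X4, X5}.
This closure contains every attribute of S1, so S1 ∩ S2 → S1. The join is lossless.

Yes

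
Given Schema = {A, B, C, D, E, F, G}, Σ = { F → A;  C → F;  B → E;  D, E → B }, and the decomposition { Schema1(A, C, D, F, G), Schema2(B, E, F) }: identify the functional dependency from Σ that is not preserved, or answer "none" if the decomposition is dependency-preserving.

Check D, E → B: no single fragment contains all of {B, D, E}, and the restricted closure of {D, E} across the fragments never reaches {B}.
F → A is preserved.
C → F is preserved.
B → E is preserved.

D, E → B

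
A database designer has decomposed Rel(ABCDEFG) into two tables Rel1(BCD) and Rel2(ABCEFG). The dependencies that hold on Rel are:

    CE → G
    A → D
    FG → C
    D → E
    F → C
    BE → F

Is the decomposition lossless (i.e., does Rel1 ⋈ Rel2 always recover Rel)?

Common attributes: Rel1 ∩ Rel2 = {BC}.
No dependency enlarges {BC}, so (BC)⁺ = {BC}.
The closure contains neither all of Rel1 = {BCD} nor all of Rel2 = {ABCEFG}, so the common attributes are not a superkey of either fragment. The join is lossy.

No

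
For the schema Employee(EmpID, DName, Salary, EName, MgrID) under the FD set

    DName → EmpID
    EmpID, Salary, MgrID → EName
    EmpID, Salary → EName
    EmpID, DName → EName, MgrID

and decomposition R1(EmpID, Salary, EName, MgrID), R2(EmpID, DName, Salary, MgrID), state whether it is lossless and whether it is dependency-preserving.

lossless but not dependency-preserving

Lossless test: (EmpID, Salary, MgrID)⁺ = {EmpID, Salary, EName, MgrID}, which contains all of one fragment — lossless.
Dependency preservation: the restricted closure of {EmpID, DName} across the fragments never reaches {EName, MgrID}, so EmpID, DName → EName, MgrID cannot be enforced without a join — not preserved.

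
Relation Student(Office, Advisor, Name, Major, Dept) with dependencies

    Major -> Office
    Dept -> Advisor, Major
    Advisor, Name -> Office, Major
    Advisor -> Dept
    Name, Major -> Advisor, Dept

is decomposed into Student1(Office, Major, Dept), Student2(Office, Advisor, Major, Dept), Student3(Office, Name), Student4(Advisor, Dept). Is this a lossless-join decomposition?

Chase test. Columns are Office, Advisor, Name, Major, Dept; row i has aⱼ where attribute j ∈ Studenti, else bᵢⱼ.
Initial tableau (one row per fragment):
  row 1: a1 b12 b13 a4 a5
  row 2: a1 a2 b23 a4 a5
  row 3: a1 b32 a3 b34 b35
  row 4: b41 a2 b43 b44 a5
Rows 1 and 2 agree on Dept; apply Dept→Advisor, Major and equate their Advisor, Major entries.
Rows 1 and 4 agree on Dept; apply Dept→Advisor, Major and equate their Advisor, Major entries.
Rows 1 and 4 agree on Major; apply Major→Office and equate their Office entries.
No row becomes fully distinguished — the join is lossy.

No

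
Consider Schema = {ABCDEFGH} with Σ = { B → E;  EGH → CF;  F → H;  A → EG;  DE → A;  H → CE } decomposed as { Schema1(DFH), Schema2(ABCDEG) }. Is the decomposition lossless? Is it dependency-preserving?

lossy and not dependency-preserving

Lossless test: (D)⁺ = {D}, which is a superkey of neither fragment — lossy.
Dependency preservation: the restricted closure of {EGH} across the fragments never reaches {CF}, so EGH → CF cannot be enforced without a join — not preserved.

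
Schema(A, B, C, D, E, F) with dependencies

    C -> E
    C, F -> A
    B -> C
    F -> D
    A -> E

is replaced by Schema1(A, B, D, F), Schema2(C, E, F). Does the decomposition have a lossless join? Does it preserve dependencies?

Lossless test: (F)⁺ = {D, F}, which is a superkey of neither fragment — lossy.
Dependency preservation: the restricted closure of {C, F} across the fragments never reaches {A}, so C, F → A cannot be enforced without a join — not preserved.

lossy and not dependency-preserving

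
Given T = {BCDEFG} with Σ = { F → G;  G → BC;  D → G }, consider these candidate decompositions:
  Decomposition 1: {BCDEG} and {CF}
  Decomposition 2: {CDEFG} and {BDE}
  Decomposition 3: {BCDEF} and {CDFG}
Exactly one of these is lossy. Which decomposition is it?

Decomposition 1: common = {C}, closure = {C} → lossy.
Decomposition 2: common = {DE}, closure = {BCDEG} → lossless.
Decomposition 3: common = {CDF}, closure = {BCDFG} → lossless.

Decomposition 1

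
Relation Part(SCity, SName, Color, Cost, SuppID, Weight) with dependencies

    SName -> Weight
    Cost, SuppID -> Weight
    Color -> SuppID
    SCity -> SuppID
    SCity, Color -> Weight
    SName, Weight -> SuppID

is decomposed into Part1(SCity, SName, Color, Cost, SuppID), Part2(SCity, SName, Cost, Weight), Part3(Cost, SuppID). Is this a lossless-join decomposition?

Chase test. Columns are SCity, SName, Color, Cost, SuppID, Weight; row i has aⱼ where attribute j ∈ Parti, else bᵢⱼ.
Initial tableau (one row per fragment):
  row 1: a1 a2 a3 a4 a5 b16
  row 2: a1 a2 b23 a4 b25 a6
  row 3: b31 b32 b33 a4 a5 b36
Rows 1 and 2 agree on SName; apply SName→Weight and equate their Weight entries.
Rows 1 and 3 agree on Cost, SuppID; apply Cost, SuppID→Weight and equate their Weight entries.
Rows 1 and 2 agree on SCity; apply SCity→SuppID and equate their SuppID entries.
Row 1 is now all distinguished symbols — the join is lossless.

Yes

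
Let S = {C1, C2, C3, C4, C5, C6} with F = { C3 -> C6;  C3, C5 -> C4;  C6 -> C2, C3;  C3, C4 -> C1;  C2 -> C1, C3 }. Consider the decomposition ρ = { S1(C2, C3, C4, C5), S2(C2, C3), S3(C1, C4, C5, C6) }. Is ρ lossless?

Chase test. Columns are C1, C2, C3, C4, C5, C6; row i has aⱼ where attribute j ∈ Si, else bᵢⱼ.
Initial tableau (one row per fragment):
  row 1: b11 a2 a3 a4 a5 b16
  row 2: b21 a2 a3 b24 b25 b26
  row 3: a1 b32 b33 a4 a5 a6
Rows 1 and 2 agree on C3; apply C3→C6 and equate their C6 entries.
Rows 1 and 2 agree on C2; apply C2→C1, C3 and equate their C1, C3 entries.
No row becomes fully distinguished — the join is lossy.

No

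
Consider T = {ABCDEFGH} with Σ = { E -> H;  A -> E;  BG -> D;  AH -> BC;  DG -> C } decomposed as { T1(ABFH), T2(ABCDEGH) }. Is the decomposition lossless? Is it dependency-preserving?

lossy but dependency-preserving

Lossless test: (ABH)⁺ = {ABCEH}, which is a superkey of neither fragment — lossy.
Dependency preservation: every FD's attributes lie within a single fragment, so each can be enforced locally — preserved.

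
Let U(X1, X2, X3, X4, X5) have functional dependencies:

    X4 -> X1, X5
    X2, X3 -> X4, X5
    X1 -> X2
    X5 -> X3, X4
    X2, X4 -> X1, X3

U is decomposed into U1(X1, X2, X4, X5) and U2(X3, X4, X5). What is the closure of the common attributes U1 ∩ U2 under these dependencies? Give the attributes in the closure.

X1, X2, X3, X4, X5

U1 ∩ U2 = {X4, X5}.
X4 → X1, X5 applies, adding X1
X1 → X2 applies, adding X2
X5 → X3, X4 applies, adding X3
Closure: {X1, X2, X3, X4, X5}.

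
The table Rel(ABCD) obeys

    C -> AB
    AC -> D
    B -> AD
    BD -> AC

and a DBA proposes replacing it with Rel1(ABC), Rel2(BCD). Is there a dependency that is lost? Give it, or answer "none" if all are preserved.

C → AB lies within Rel1.
AC → D: restricted closure across fragments reaches D.
B → AD: restricted closure across fragments reaches AD.
BD → AC: restricted closure across fragments reaches AC.
Every dependency is enforceable on the fragments, so the decomposition is dependency-preserving.

none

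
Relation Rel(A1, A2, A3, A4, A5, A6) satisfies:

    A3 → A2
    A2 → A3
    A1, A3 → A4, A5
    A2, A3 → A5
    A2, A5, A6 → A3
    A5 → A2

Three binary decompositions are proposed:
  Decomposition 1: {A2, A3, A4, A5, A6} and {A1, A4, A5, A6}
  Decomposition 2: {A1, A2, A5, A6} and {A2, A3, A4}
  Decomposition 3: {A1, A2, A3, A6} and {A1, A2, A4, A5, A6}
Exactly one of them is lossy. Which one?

Decomposition 1: common = {A4, A5, A6}, closure = {A2, A3, A4, A5, A6} → lossless.
Decomposition 2: common = {A2}, closure = {A2, A3, A5} → lossy.
Decomposition 3: common = {A1, A2, A6}, closure = {A1, A2, A3, A4, A5, A6} → lossless.

Decomposition 2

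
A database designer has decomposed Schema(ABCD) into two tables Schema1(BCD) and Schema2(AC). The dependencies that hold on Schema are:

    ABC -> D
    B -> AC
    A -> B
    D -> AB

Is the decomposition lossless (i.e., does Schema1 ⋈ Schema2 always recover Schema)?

Common attributes: Schema1 ∩ Schema2 = {C}.
No dependency enlarges {C}, so (C)⁺ = {C}.
The closure contains neither all of Schema1 = {BCD} nor all of Schema2 = {AC}, so the common attributes are not a superkey of either fragment. The join is lossy.

No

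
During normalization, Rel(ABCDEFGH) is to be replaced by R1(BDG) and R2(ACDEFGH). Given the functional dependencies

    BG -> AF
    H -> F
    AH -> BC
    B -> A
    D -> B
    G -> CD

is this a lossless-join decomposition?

Yes

Common attributes: R1 ∩ R2 = {DG}.
Closure of {DG}: D → B applies, adding B; G → CD applies, adding C; BG → AF applies, adding AF. So (DG)⁺ = {ABCDFG}.
This closure contains every attribute of R1, so R1 ∩ R2 → R1. The join is lossless.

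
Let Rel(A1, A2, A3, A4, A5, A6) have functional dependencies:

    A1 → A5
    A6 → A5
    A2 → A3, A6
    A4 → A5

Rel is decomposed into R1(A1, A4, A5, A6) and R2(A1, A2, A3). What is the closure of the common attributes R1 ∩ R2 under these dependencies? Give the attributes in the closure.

A1, A5

R1 ∩ R2 = {A1}.
A1 → A5 applies, adding A5
Closure: {A1, A5}.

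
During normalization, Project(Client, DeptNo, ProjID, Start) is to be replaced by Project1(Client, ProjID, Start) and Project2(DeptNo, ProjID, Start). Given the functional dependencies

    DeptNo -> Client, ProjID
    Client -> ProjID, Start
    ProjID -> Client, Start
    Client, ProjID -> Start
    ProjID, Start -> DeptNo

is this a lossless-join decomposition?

Yes

Common attributes: Project1 ∩ Project2 = {ProjID, Start}.
Closure of {ProjID, Start}: ProjID → Client, Start applies, adding Client; ProjID, Start → DeptNo applies, adding DeptNo. So (ProjID, Start)⁺ = {Client, DeptNo, ProjID, Start}.
This closure contains every attribute of Project1, so Project1 ∩ Project2 → Project1. The join is lossless.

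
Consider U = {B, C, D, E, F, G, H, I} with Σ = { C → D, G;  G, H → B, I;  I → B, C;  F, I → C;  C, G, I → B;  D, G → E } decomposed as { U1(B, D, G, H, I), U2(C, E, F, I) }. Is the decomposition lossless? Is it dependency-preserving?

lossy and not dependency-preserving

Lossless test: (I)⁺ = {B, C, D, E, G, I}, which is a superkey of neither fragment — lossy.
Dependency preservation: the restricted closure of {C} across the fragments never reaches {D, G}, so C → D, G cannot be enforced without a join — not preserved.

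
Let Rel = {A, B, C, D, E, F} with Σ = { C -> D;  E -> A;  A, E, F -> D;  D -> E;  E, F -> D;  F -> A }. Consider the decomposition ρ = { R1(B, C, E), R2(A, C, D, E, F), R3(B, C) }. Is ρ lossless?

Chase test. Columns are A, B, C, D, E, F; row i has aⱼ where attribute j ∈ Ri, else bᵢⱼ.
Initial tableau (one row per fragment):
  row 1: b11 a2 a3 b14 a5 b16
  row 2: a1 b22 a3 a4 a5 a6
  row 3: b31 a2 a3 b34 b35 b36
Rows 1 and 2 agree on C; apply C→D and equate their D entries.
Rows 1 and 3 agree on C; apply C→D and equate their D entries.
Rows 1 and 2 agree on E; apply E→A and equate their A entries.
Rows 1 and 3 agree on D; apply D→E and equate their E entries.
Rows 1 and 3 agree on E; apply E→A and equate their A entries.
No row becomes fully distinguished — the join is lossy.

No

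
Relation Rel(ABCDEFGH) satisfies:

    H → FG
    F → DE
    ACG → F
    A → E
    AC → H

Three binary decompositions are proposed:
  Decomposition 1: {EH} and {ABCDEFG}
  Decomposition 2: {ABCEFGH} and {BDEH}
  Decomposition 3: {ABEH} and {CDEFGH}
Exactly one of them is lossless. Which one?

Decomposition 1: common = {E}, closure = {E} → lossy.
Decomposition 2: common = {BEH}, closure = {BDEFGH} → lossless.
Decomposition 3: common = {EH}, closure = {DEFGH} → lossy.

Decomposition 2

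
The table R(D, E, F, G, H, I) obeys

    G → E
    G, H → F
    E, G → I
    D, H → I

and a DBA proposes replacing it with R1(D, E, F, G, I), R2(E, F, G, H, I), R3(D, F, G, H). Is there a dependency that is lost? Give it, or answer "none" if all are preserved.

D, H → I

Check D, H → I: no single fragment contains all of {D, H, I}, and the restricted closure of {D, H} across the fragments never reaches {I}.
G → E is preserved.
G, H → F is preserved.
E, G → I is preserved.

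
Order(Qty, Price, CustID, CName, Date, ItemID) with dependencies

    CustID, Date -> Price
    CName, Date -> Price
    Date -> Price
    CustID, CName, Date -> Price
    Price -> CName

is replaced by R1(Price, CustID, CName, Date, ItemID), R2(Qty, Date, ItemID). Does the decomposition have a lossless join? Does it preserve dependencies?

lossy but dependency-preserving

Lossless test: (Date, ItemID)⁺ = {Price, CName, Date, ItemID}, which is a superkey of neither fragment — lossy.
Dependency preservation: every FD's attributes lie within a single fragment, so each can be enforced locally — preserved.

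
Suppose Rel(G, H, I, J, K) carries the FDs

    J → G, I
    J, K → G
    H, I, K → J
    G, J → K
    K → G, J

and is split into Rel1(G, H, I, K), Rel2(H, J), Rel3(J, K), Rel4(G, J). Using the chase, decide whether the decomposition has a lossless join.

Chase test. Columns are G, H, I, J, K; row i has aⱼ where attribute j ∈ Reli, else bᵢⱼ.
Initial tableau (one row per fragment):
  row 1: a1 a2 a3 b14 a5
  row 2: b21 a2 b23 a4 b25
  row 3: b31 b32 b33 a4 a5
  row 4: a1 b42 b43 a4 b45
Rows 2 and 3 agree on J; apply J→G, I and equate their G, I entries.
Rows 2 and 4 agree on J; apply J→G, I and equate their G, I entries.
Rows 2 and 3 agree on G, J; apply G, J→K and equate their K entries.
Rows 2 and 4 agree on G, J; apply G, J→K and equate their K entries.
Rows 1 and 2 agree on K; apply K→G, J and equate their G, J entries.
Rows 1 and 2 agree on J; apply J→G, I and equate their G, I entries.
Row 1 is now all distinguished symbols — the join is lossless.

Yes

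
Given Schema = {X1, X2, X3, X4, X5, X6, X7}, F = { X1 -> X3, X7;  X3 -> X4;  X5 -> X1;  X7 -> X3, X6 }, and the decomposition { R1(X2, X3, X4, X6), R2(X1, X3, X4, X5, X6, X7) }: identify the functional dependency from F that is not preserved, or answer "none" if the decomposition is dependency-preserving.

none

X1 → X3, X7 lies within R2.
X3 → X4 lies within R1.
X5 → X1 lies within R2.
X7 → X3, X6 lies within R2.
Every dependency is enforceable on the fragments, so the decomposition is dependency-preserving.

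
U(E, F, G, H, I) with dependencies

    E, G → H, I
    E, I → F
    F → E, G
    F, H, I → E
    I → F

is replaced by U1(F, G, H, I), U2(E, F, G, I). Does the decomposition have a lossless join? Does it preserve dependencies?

Lossless test: (F, G, I)⁺ = {E, F, G, H, I}, which contains all of one fragment — lossless.
Dependency preservation: E, G → H, I; F, H, I → E are not contained in any single fragment, but the restricted closure of each left-hand side across the fragments still reaches the right-hand side; the remaining FDs each lie inside some fragment. All dependencies are preserved.

lossless and dependency-preserving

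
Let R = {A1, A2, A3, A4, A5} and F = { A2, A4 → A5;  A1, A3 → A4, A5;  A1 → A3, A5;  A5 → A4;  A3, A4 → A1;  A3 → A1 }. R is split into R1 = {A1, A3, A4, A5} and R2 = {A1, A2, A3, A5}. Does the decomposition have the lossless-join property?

Yes

Common attributes: R1 ∩ R2 = {A1, A3, A5}.
Closure of {A1, A3, A5}: A1, A3 → A4, A5 applies, adding A4. So (A1, A3, A5)⁺ = {A1, A3, A4, A5}.
This closure contains every attribute of R1, so R1 ∩ R2 → R1. The join is lossless.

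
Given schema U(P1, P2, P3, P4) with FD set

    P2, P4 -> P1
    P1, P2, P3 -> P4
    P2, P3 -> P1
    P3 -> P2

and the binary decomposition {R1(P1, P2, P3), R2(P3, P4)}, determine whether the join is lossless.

Yes

Common attributes: R1 ∩ R2 = {P3}.
Closure of {P3}: P3 → P2 applies, adding P2; P2, P3 → P1 applies, adding P1; P1, P2, P3 → P4 applies, adding P4. So (P3)⁺ = {P1, P2, P3, P4}.
This closure contains every attribute of R1, so R1 ∩ R2 → R1. The join is lossless.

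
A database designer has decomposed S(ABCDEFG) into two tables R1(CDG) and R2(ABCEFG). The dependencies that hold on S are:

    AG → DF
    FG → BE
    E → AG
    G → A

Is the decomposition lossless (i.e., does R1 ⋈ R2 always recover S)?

Yes

Common attributes: R1 ∩ R2 = {CG}.
Closure of {CG}: G → A applies, adding A; AG → DF applies, adding DF; FG → BE applies, adding BE. So (CG)⁺ = {ABCDEFG}.
This closure contains every attribute of R1, so R1 ∩ R2 → R1. The join is lossless.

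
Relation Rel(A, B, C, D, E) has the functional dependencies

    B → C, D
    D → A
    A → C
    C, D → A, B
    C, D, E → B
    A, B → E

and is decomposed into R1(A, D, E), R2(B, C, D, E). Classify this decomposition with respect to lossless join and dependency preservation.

Lossless test: (D, E)⁺ = {A, B, C, D, E}, which contains all of one fragment — lossless.
Dependency preservation: the restricted closure of {A} across the fragments never reaches {C}, so A → C cannot be enforced without a join — not preserved.

lossless but not dependency-preserving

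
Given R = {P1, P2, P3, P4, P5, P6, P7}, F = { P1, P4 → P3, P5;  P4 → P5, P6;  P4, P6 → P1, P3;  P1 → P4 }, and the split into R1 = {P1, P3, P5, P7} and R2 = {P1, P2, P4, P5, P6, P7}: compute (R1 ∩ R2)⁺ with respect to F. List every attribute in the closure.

P1, P3, P4, P5, P6, P7

R1 ∩ R2 = {P1, P5, P7}.
P1 → P4 applies, adding P4
P1, P4 → P3, P5 applies, adding P3
P4 → P5, P6 applies, adding P6
Closure: {P1, P3, P4, P5, P6, P7}.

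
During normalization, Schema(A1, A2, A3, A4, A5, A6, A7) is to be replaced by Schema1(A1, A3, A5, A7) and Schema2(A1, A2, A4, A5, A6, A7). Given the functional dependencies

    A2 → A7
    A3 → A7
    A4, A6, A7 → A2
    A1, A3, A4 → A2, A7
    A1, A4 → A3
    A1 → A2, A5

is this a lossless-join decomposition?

Common attributes: Schema1 ∩ Schema2 = {A1, A5, A7}.
Closure of {A1, A5, A7}: A1 → A2, A5 applies, adding A2. So (A1, A5, A7)⁺ = {A1, A2, A5, A7}.
The closure contains neither all of Schema1 = {A1, A3, A5, A7} nor all of Schema2 = {A1, A2, A4, A5, A6, A7}, so the common attributes are not a superkey of either fragment. The join is lossy.

No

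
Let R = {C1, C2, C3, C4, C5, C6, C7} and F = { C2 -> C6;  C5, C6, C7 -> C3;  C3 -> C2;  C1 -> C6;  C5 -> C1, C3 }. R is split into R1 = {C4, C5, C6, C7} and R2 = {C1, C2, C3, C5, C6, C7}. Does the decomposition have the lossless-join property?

Common attributes: R1 ∩ R2 = {C5, C6, C7}.
Closure of {C5, C6, C7}: C5, C6, C7 → C3 applies, adding C3; C3 → C2 applies, adding C2; C5 → C1, C3 applies, adding C1. So (C5, C6, C7)⁺ = {C1, C2, C3, C5, C6, C7}.
This closure contains every attribute of R2, so R1 ∩ R2 → R2. The join is lossless.

Yes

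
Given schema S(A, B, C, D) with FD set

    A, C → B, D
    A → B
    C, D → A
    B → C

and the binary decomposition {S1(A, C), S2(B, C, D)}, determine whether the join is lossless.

No

Common attributes: S1 ∩ S2 = {C}.
No dependency enlarges {C}, so (C)⁺ = {C}.
The closure contains neither all of S1 = {A, C} nor all of S2 = {B, C, D}, so the common attributes are not a superkey of either fragment. The join is lossy.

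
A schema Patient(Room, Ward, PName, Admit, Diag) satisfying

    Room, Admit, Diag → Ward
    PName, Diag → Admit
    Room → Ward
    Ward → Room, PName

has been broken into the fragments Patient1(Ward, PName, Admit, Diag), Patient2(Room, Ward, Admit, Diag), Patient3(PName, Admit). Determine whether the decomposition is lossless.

Chase test. Columns are Room, Ward, PName, Admit, Diag; row i has aⱼ where attribute j ∈ Patienti, else bᵢⱼ.
Initial tableau (one row per fragment):
  row 1: b11 a2 a3 a4 a5
  row 2: a1 a2 b23 a4 a5
  row 3: b31 b32 a3 a4 b35
Rows 1 and 2 agree on Ward; apply Ward→Room, PName and equate their Room, PName entries.
Row 1 is now all distinguished symbols — the join is lossless.

Yes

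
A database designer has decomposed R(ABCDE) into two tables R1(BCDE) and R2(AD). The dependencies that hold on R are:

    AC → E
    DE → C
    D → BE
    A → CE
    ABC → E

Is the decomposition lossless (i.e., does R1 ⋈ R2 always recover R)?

Common attributes: R1 ∩ R2 = {D}.
Closure of {D}: D → BE applies, adding BE; DE → C applies, adding C. So (D)⁺ = {BCDE}.
This closure contains every attribute of R1, so R1 ∩ R2 → R1. The join is lossless.

Yes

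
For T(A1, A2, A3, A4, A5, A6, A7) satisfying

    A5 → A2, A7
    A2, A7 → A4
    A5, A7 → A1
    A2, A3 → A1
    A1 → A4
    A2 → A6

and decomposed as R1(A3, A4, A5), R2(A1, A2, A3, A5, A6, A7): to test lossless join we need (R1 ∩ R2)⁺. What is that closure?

A1, A2, A3, A4, A5, A6, A7

R1 ∩ R2 = {A3, A5}.
A5 → A2, A7 applies, adding A2, A7
A2, A7 → A4 applies, adding A4
A5, A7 → A1 applies, adding A1
A2 → A6 applies, adding A6
Closure: {A1, A2, A3, A4, A5, A6, A7}.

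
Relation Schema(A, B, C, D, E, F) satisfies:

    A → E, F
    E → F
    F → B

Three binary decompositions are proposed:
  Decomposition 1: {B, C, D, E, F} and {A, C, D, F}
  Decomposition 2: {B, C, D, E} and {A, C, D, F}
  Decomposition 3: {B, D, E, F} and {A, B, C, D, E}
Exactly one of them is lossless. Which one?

Decomposition 1: common = {C, D, F}, closure = {B, C, D, F} → lossy.
Decomposition 2: common = {C, D}, closure = {C, D} → lossy.
Decomposition 3: common = {B, D, E}, closure = {B, D, E, F} → lossless.

Decomposition 3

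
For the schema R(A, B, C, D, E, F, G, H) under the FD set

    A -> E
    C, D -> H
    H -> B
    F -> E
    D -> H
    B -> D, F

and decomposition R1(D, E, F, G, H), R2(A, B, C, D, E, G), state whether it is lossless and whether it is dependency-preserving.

lossless and dependency-preserving

Lossless test: (D, E, G)⁺ = {B, D, E, F, G, H}, which contains all of one fragment — lossless.
Dependency preservation: C, D → H; H → B; B → D, F are not contained in any single fragment, but the restricted closure of each left-hand side across the fragments still reaches the right-hand side; the remaining FDs each lie inside some fragment. All dependencies are preserved.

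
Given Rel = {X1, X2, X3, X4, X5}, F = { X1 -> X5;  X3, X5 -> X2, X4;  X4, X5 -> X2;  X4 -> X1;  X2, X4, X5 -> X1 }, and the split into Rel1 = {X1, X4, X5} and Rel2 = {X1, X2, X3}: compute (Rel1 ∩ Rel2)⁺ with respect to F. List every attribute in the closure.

Rel1 ∩ Rel2 = {X1}.
X1 → X5 applies, adding X5
Closure: {X1, X5}.

X1, X5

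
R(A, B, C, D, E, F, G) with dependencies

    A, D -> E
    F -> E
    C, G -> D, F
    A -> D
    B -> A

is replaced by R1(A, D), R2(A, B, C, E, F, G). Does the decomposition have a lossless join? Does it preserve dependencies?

Lossless test: (A)⁺ = {A, D, E}, which contains all of one fragment — lossless.
Dependency preservation: the restricted closure of {C, G} across the fragments never reaches {D, F}, so C, G → D, F cannot be enforced without a join — not preserved.

lossless but not dependency-preserving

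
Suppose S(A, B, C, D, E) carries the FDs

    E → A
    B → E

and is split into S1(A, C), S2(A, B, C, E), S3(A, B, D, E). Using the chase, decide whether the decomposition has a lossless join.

No

Chase test. Columns are A, B, C, D, E; row i has aⱼ where attribute j ∈ Si, else bᵢⱼ.
Initial tableau (one row per fragment):
  row 1: a1 b12 a3 b14 b15
  row 2: a1 a2 a3 b24 a5
  row 3: a1 a2 b33 a4 a5
No row becomes fully distinguished — the join is lossy.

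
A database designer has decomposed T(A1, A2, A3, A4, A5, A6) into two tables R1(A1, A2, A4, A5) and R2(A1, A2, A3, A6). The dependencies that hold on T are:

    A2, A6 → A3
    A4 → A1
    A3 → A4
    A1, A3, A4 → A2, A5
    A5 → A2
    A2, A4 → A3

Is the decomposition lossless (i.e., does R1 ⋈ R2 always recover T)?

Common attributes: R1 ∩ R2 = {A1, A2}.
No dependency enlarges {A1, A2}, so (A1, A2)⁺ = {A1, A2}.
The closure contains neither all of R1 = {A1, A2, A4, A5} nor all of R2 = {A1, A2, A3, A6}, so the common attributes are not a superkey of either fragment. The join is lossy.

No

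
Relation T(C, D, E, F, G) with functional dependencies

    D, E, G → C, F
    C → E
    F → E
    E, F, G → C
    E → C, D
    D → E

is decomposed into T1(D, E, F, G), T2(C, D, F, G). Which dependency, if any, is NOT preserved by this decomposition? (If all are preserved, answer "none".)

D, E, G → C, F: restricted closure across fragments reaches C, F.
C → E: restricted closure across fragments reaches E.
F → E lies within T1.
E, F, G → C: restricted closure across fragments reaches C.
E → C, D: restricted closure across fragments reaches C, D.
D → E lies within T1.
Every dependency is enforceable on the fragments, so the decomposition is dependency-preserving.

none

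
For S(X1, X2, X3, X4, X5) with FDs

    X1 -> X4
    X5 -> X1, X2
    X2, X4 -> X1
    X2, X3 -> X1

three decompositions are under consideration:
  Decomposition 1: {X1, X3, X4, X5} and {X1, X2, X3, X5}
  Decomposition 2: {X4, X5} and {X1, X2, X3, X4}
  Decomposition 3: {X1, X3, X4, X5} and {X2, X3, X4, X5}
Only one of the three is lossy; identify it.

Decomposition 2

Decomposition 1: common = {X1, X3, X5}, closure = {X1, X2, X3, X4, X5} → lossless.
Decomposition 2: common = {X4}, closure = {X4} → lossy.
Decomposition 3: common = {X3, X4, X5}, closure = {X1, X2, X3, X4, X5} → lossless.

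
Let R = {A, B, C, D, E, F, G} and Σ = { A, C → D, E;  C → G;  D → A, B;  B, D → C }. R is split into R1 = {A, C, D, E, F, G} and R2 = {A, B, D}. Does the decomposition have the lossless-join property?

Common attributes: R1 ∩ R2 = {A, D}.
Closure of {A, D}: D → A, B applies, adding B; B, D → C applies, adding C; A, C → D, E applies, adding E; C → G applies, adding G. So (A, D)⁺ = {A, B, C, D, E, G}.
This closure contains every attribute of R2, so R1 ∩ R2 → R2. The join is lossless.

Yes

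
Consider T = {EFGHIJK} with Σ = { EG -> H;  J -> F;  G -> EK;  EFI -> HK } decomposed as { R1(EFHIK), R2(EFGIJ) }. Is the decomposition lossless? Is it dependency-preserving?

Lossless test: (EFI)⁺ = {EFHIK}, which contains all of one fragment — lossless.
Dependency preservation: the restricted closure of {EG} across the fragments never reaches {H}, so EG → H cannot be enforced without a join — not preserved.

lossless but not dependency-preserving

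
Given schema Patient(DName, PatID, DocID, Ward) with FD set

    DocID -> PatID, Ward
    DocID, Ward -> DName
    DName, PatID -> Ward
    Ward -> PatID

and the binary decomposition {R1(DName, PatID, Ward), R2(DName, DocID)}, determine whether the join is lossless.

Common attributes: R1 ∩ R2 = {DName}.
No dependency enlarges {DName}, so (DName)⁺ = {DName}.
The closure contains neither all of R1 = {DName, PatID, Ward} nor all of R2 = {DName, DocID}, so the common attributes are not a superkey of either fragment. The join is lossy.

No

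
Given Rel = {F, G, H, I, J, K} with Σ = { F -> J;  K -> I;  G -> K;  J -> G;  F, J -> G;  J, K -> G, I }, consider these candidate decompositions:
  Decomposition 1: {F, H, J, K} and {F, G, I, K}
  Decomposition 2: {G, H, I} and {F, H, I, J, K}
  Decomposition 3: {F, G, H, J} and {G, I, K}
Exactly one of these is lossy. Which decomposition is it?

Decomposition 1: common = {F, K}, closure = {F, G, I, J, K} → lossless.
Decomposition 2: common = {H, I}, closure = {H, I} → lossy.
Decomposition 3: common = {G}, closure = {G, I, K} → lossless.

Decomposition 2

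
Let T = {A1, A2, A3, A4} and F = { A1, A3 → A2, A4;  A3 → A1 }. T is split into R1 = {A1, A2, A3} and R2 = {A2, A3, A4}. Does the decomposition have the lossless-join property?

Yes

Common attributes: R1 ∩ R2 = {A2, A3}.
Closure of {A2, A3}: A3 → A1 applies, adding A1; A1, A3 → A2, A4 applies, adding A4. So (A2, A3)⁺ = {A1, A2, A3, A4}.
This closure contains every attribute of R1, so R1 ∩ R2 → R1. The join is lossless.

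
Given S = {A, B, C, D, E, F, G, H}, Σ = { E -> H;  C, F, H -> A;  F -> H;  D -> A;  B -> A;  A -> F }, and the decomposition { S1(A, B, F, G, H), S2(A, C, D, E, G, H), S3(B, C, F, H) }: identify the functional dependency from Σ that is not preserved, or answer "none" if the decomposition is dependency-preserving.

Check C, F, H → A: no single fragment contains all of {A, C, F, H}, and the restricted closure of {C, F, H} across the fragments never reaches {A}.
E → H is preserved.
F → H is preserved.
D → A is preserved.
B → A is preserved.
A → F is preserved.

C, F, H -> A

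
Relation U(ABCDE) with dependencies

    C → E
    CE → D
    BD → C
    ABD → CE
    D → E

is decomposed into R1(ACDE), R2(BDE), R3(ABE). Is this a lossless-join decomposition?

No

Chase test. Columns are ABCDE; row i has aⱼ where attribute j ∈ Ri, else bᵢⱼ.
Initial tableau (one row per fragment):
  row 1: a1 b12 a3 a4 a5
  row 2: b21 a2 b23 a4 a5
  row 3: a1 a2 b33 b34 a5
No row becomes fully distinguished — the join is lossy.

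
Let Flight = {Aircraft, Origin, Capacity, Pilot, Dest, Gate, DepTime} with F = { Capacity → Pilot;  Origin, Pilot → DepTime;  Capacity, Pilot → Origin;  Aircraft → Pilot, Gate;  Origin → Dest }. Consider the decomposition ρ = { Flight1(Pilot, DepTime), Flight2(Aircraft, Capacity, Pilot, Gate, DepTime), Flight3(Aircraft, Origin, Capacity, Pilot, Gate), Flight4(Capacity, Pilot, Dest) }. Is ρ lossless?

Yes

Chase test. Columns are Aircraft, Origin, Capacity, Pilot, Dest, Gate, DepTime; row i has aⱼ where attribute j ∈ Flighti, else bᵢⱼ.
Initial tableau (one row per fragment):
  row 1: b11 b12 b13 a4 b15 b16 a7
  row 2: a1 b22 a3 a4 b25 a6 a7
  row 3: a1 a2 a3 a4 b35 a6 b37
  row 4: b41 b42 a3 a4 a5 b46 b47
Rows 2 and 3 agree on Capacity, Pilot; apply Capacity, Pilot→Origin and equate their Origin entries.
Rows 2 and 4 agree on Capacity, Pilot; apply Capacity, Pilot→Origin and equate their Origin entries.
Rows 2 and 3 agree on Origin; apply Origin→Dest and equate their Dest entries.
Rows 2 and 4 agree on Origin; apply Origin→Dest and equate their Dest entries.
Rows 2 and 3 agree on Origin, Pilot; apply Origin, Pilot→DepTime and equate their DepTime entries.
Rows 2 and 4 agree on Origin, Pilot; apply Origin, Pilot→DepTime and equate their DepTime entries.
Row 2 is now all distinguished symbols — the join is lossless.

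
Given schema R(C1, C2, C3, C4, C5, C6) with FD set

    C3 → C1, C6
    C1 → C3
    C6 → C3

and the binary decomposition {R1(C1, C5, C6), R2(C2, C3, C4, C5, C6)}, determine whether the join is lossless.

Yes

Common attributes: R1 ∩ R2 = {C5, C6}.
Closure of {C5, C6}: C6 → C3 applies, adding C3; C3 → C1, C6 applies, adding C1. So (C5, C6)⁺ = {C1, C3, C5, C6}.
This closure contains every attribute of R1, so R1 ∩ R2 → R1. The join is lossless.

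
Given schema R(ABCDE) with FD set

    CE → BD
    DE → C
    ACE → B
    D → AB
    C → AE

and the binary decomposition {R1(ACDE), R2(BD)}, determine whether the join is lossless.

Common attributes: R1 ∩ R2 = {D}.
Closure of {D}: D → AB applies, adding AB. So (D)⁺ = {ABD}.
This closure contains every attribute of R2, so R1 ∩ R2 → R2. The join is lossless.

Yes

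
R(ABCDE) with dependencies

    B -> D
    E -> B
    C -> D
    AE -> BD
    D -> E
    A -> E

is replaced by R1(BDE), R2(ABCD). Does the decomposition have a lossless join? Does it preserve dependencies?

lossless and dependency-preserving

Lossless test: (BD)⁺ = {BDE}, which contains all of one fragment — lossless.
Dependency preservation: AE → BD; A → E are not contained in any single fragment, but the restricted closure of each left-hand side across the fragments still reaches the right-hand side; the remaining FDs each lie inside some fragment. All dependencies are preserved.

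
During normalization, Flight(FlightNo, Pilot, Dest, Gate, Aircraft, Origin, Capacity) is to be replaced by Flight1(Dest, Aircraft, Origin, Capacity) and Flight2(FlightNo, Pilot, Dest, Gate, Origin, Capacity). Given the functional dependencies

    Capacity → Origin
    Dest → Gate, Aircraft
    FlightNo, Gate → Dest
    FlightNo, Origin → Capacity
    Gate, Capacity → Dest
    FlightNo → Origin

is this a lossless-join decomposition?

Common attributes: Flight1 ∩ Flight2 = {Dest, Origin, Capacity}.
Closure of {Dest, Origin, Capacity}: Dest → Gate, Aircraft applies, adding Gate, Aircraft. So (Dest, Origin, Capacity)⁺ = {Dest, Gate, Aircraft, Origin, Capacity}.
This closure contains every attribute of Flight1, so Flight1 ∩ Flight2 → Flight1. The join is lossless.

Yes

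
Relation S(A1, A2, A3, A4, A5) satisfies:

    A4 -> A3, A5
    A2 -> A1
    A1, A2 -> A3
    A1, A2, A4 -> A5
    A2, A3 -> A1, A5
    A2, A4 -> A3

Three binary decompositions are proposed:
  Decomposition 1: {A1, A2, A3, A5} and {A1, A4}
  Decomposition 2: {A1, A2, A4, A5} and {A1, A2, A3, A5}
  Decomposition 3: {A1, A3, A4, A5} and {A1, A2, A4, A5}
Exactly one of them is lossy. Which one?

Decomposition 1

Decomposition 1: common = {A1}, closure = {A1} → lossy.
Decomposition 2: common = {A1, A2, A5}, closure = {A1, A2, A3, A5} → lossless.
Decomposition 3: common = {A1, A4, A5}, closure = {A1, A3, A4, A5} → lossless.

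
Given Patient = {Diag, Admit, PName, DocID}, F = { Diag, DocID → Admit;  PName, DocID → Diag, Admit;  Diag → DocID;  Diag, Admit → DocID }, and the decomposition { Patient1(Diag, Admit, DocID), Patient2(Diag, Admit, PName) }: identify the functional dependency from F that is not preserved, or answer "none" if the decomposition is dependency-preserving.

Check PName, DocID → Diag, Admit: no single fragment contains all of {Diag, Admit, PName, DocID}, and the restricted closure of {PName, DocID} across the fragments never reaches {Diag, Admit}.
Diag, DocID → Admit is preserved.
Diag → DocID is preserved.
Diag, Admit → DocID is preserved.

PName, DocID → Diag, Admit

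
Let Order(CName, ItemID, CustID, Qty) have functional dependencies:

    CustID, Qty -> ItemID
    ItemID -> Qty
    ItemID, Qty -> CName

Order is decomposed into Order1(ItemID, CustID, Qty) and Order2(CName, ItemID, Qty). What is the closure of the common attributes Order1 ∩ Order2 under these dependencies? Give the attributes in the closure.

CName, ItemID, Qty

Order1 ∩ Order2 = {ItemID, Qty}.
ItemID, Qty → CName applies, adding CName
Closure: {CName, ItemID, Qty}.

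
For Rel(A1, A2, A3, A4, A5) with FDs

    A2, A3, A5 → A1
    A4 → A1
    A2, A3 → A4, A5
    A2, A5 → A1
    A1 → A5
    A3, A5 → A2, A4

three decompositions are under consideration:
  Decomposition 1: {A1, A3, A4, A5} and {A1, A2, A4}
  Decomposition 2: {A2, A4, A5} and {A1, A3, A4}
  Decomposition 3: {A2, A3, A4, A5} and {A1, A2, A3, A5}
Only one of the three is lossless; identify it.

Decomposition 1: common = {A1, A4}, closure = {A1, A4, A5} → lossy.
Decomposition 2: common = {A4}, closure = {A1, A4, A5} → lossy.
Decomposition 3: common = {A2, A3, A5}, closure = {A1, A2, A3, A4, A5} → lossless.

Decomposition 3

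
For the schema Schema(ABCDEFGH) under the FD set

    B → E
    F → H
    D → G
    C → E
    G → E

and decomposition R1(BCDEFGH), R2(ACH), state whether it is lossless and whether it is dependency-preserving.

Lossless test: (CH)⁺ = {CEH}, which is a superkey of neither fragment — lossy.
Dependency preservation: every FD's attributes lie within a single fragment, so each can be enforced locally — preserved.

lossy but dependency-preserving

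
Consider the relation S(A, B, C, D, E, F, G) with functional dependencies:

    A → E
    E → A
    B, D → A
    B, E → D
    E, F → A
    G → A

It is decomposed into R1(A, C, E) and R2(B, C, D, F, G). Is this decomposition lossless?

No

Common attributes: R1 ∩ R2 = {C}.
No dependency enlarges {C}, so (C)⁺ = {C}.
The closure contains neither all of R1 = {A, C, E} nor all of R2 = {B, C, D, F, G}, so the common attributes are not a superkey of either fragment. The join is lossy.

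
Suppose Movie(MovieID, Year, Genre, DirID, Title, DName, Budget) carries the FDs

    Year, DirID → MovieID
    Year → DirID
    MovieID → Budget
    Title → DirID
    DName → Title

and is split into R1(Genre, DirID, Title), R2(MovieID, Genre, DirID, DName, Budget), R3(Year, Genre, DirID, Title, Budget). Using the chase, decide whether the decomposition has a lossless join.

No

Chase test. Columns are MovieID, Year, Genre, DirID, Title, DName, Budget; row i has aⱼ where attribute j ∈ Ri, else bᵢⱼ.
Initial tableau (one row per fragment):
  row 1: b11 b12 a3 a4 a5 b16 b17
  row 2: a1 b22 a3 a4 b25 a6 a7
  row 3: b31 a2 a3 a4 a5 b36 a7
No row becomes fully distinguished — the join is lossy.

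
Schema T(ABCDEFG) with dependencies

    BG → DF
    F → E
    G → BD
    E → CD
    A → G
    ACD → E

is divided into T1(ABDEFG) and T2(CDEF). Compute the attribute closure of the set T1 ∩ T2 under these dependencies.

CDEF

T1 ∩ T2 = {DEF}.
E → CD applies, adding C
Closure: {CDEF}.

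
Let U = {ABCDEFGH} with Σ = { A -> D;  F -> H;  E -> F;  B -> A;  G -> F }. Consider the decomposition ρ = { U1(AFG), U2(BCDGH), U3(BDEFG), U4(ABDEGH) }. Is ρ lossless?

No

Chase test. Columns are ABCDEFGH; row i has aⱼ where attribute j ∈ Ui, else bᵢⱼ.
Initial tableau (one row per fragment):
  row 1: a1 b12 b13 b14 b15 a6 a7 b18
  row 2: b21 a2 a3 a4 b25 b26 a7 a8
  row 3: b31 a2 b33 a4 a5 a6 a7 b38
  row 4: a1 a2 b43 a4 a5 b46 a7 a8
Rows 1 and 4 agree on A; apply A→D and equate their D entries.
Rows 1 and 3 agree on F; apply F→H and equate their H entries.
Rows 3 and 4 agree on E; apply E→F and equate their F entries.
Rows 2 and 3 agree on B; apply B→A and equate their A entries.
Rows 2 and 4 agree on B; apply B→A and equate their A entries.
Rows 1 and 2 agree on G; apply G→F and equate their F entries.
Rows 1 and 2 agree on F; apply F→H and equate their H entries.
No row becomes fully distinguished — the join is lossy.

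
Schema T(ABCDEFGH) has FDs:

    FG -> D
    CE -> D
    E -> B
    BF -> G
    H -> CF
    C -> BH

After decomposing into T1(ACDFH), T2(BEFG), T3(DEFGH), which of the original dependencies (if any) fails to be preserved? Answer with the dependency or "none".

C -> BH

Check C → BH: no single fragment contains all of {BCH}, and the restricted closure of {C} across the fragments never reaches {BH}.
FG → D is preserved.
CE → D is preserved.
E → B is preserved.
BF → G is preserved.
H → CF is preserved.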